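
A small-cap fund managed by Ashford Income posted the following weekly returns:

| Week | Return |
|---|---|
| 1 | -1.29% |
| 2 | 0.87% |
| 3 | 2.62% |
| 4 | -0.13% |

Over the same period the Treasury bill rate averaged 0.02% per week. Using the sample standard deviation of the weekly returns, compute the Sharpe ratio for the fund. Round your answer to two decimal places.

μ = (-1.29 + 0.87 + 2.62 − 0.13) / 4 = 2.070 / 4 = 0.5175%
Sample σ = √[Σ(r − μ)² / 3] = √[8.2311 / 3] = √2.7437 = 1.6564%
Sharpe = (μ − rf) / σ = (0.5175 − 0.02) / 1.6564 = 0.4975 / 1.6564 = 0.3004

0.30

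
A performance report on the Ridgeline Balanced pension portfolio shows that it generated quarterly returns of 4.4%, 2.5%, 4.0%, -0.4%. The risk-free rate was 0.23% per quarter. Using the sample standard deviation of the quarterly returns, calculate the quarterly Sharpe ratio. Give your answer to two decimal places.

1.10

r̄ = (4.4 + 2.5 + 4 − 0.4) / 4 = 2.6250%
Sample std dev = √[14.2075 / 3] = 2.1762%
Sharpe = (r̄ − rf) / σ = (2.6250 − 0.23) / 2.1762 = 2.3950 / 2.1762 = 1.1005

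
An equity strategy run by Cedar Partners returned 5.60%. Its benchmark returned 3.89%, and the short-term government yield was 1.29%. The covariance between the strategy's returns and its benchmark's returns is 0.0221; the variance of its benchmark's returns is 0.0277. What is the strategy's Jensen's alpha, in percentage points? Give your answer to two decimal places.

β = Cov / Var = 0.0221 / 0.0277 = 0.7978
E[R] = Rf + β(Rm − Rf) = 1.29% + 0.7978 × (3.89% − 1.29%) = 3.3643%
α = Rp − E[R] = 5.60% − 3.3643% = 2.2357

2.24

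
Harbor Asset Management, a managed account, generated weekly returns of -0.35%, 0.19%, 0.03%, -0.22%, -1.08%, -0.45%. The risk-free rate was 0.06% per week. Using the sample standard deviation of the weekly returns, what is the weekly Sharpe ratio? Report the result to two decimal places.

-0.84

r̄ = (-0.35 + 0.19 + 0.03 − 0.22 − 1.08 − 0.45) / 6 = -1.880 / 6 = -0.3133%
Σ(r − r̄)² = (-0.35 − (-0.3133))² + (0.19 − (-0.3133))² + (0.03 − (-0.3133))² + … = 0.9877
sample σ = √(0.9877 / 5) = √0.1975 = 0.4444%
Sharpe = (r̄ − rf) / σ = (-0.3133 − 0.06) / 0.4444 = -0.3733 / 0.4444 = -0.8400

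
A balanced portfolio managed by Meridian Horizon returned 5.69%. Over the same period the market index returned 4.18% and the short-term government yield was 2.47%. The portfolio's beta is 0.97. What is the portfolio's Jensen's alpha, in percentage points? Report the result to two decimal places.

1.56

CAPM expected return = Rf + β(Rm − Rf) = 2.47% + 0.97 × (4.18% − 2.47%) = 2.47 + 0.97 × 1.71 = 4.1287%
Jensen's α = Rp − E[R] = 5.69% − 4.1287% = 1.5613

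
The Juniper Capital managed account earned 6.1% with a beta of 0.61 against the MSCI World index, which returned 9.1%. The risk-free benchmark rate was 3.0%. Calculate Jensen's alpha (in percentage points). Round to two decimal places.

CAPM expected return = Rf + β(Rm − Rf) = 3.0% + 0.61 × (9.1% − 3.0%) = 3 + 0.61 × 6.10 = 6.7210%
Jensen's α = Rp − E[R] = 6.1% − 6.7210% = -0.6210

-0.62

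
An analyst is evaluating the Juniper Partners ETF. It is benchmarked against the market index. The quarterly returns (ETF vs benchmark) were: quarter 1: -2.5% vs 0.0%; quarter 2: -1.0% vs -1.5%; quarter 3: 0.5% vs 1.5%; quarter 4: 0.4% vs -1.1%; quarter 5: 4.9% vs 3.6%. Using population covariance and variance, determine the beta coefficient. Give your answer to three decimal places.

1.051

r̄p = 0.4600%,  r̄m = 0.5000%
Cov = Σ(rp − r̄p)(rm − r̄m) / 5 = 3.6600
Var(rm) = Σ(rm − r̄m)² / 5 = 3.4840
β = Cov / Var = 3.6600 / 3.4840 = 1.0505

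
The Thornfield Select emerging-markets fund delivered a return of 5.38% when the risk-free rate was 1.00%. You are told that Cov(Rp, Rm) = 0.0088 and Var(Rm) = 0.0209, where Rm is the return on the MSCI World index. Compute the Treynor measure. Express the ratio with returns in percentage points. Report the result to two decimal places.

β = Cov / Var = 0.0088 / 0.0209 = 0.4211
Treynor = (Rp − Rf) / β = (5.38% − 1.00%) / 0.4211 = 4.38 / 0.4211 = 10.4013

10.40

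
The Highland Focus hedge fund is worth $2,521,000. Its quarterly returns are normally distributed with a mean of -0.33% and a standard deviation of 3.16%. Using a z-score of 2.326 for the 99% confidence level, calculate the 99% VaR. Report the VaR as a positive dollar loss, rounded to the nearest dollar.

Return at the 99% tail: μ − z·σ = -0.33% − 2.326 × 3.16% = -0.33 − 7.35016 = -7.68016%
VaR = −(-7.68016%) × $2,521,000 = 7.68016% × $2,521,000 = $193,617

$193,617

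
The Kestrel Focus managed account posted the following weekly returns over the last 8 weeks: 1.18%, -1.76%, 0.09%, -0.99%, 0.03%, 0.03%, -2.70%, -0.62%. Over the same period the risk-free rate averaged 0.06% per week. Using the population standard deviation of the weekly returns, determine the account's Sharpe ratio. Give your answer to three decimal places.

r̄ = (1.18 − 1.76 + 0.09 − 0.99 + 0.03 + 0.03 − 2.7 − 0.62) / 8 = -0.5925%
Population std dev = √[10.3460 / 8] = 1.1372%
Sharpe = (r̄ − rf) / σ = (-0.5925 − 0.06) / 1.1372 = -0.6525 / 1.1372 = -0.5738

-0.574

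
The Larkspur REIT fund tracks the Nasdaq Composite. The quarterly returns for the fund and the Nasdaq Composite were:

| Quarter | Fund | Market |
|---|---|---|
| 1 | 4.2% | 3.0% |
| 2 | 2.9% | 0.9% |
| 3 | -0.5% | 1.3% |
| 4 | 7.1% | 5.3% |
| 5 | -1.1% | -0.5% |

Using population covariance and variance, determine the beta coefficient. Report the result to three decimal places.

r̄p = 2.5200%,  r̄m = 2.0000%
Cov = Σ(rp − r̄p)(rm − r̄m) / 5 = 5.5080
Var(rm) = Σ(rm − r̄m)² / 5 = 3.9680
β = Cov / Var = 5.5080 / 3.9680 = 1.3881

1.388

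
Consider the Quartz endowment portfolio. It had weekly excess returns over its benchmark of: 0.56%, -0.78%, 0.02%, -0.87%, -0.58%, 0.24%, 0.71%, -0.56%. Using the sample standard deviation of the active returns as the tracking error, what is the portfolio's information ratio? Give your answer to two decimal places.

-0.25

r̄ = (0.56 − 0.78 + 0.02 − 0.87 − 0.58 + 0.24 + 0.71 − 0.56) / 8 = -0.1575%
Σ(r − r̄)² = (0.56 − (-0.1575))² + (-0.78 − (-0.1575))² + … = 2.6926
sample σ = √(2.6926 / 7) = √0.3847 = 0.6202%
IR = r̄ / tracking error = -0.1575 / 0.6202 = -0.2540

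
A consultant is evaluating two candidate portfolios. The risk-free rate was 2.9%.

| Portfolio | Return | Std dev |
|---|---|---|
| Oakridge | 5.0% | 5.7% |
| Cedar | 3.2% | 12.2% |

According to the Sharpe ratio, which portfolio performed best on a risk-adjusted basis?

Oakridge: Sharpe ratio = (5.0% − 2.9%) / 5.7% = 0.368
Cedar: Sharpe ratio = (3.2% − 2.9%) / 12.2% = 0.025
Highest: Oakridge (0.368).

Oakridge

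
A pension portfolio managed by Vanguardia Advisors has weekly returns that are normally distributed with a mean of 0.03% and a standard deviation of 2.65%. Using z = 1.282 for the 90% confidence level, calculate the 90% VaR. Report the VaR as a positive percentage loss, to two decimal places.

VaR (as % loss) = −(μ − z·σ) = −(0.03% − 1.282 × 2.65%) = −(-3.3673%) = 3.3673%

3.37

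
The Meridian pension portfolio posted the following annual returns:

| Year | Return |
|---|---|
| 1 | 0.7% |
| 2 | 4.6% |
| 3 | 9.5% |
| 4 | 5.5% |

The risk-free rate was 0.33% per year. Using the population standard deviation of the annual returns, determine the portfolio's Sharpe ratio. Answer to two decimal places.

Mean return r̄ = 20.30 / 4 = 5.0750%
Population σ = √[Σ(r − r̄)² / 4] = √[39.1275 / 4] = √9.7819 = 3.1276%
Sharpe = (r̄ − rf) / σ = (5.0750 − 0.33) / 3.1276 = 4.7450 / 3.1276 = 1.5171

1.52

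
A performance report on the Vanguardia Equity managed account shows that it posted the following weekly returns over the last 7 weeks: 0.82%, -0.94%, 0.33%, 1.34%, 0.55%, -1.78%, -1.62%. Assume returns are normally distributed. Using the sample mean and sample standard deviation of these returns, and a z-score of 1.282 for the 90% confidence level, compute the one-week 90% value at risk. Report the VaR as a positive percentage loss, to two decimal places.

μ = (0.82 − 0.94 + 0.33 + 1.34 + 0.55 − 1.78 − 1.62) / 7 = -1.300 / 7 = -0.1857%
Σ(r − μ)² = 9.3144; sample σ = √(9.3144/6) = 1.2460%
VaR = −(μ − z·σ) = −(-0.1857 − 1.282 × 1.2460) = −(-1.7831) = 1.7831%

1.78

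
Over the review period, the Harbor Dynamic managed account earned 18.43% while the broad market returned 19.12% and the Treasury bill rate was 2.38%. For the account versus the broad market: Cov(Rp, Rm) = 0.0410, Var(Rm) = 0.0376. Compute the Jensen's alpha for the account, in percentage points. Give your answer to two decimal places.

-2.20

β = Cov / Var = 0.0410 / 0.0376 = 1.0904
E[R] = Rf + β(Rm − Rf) = 2.38% + 1.0904 × (19.12% − 2.38%) = 20.6333%
α = Rp − E[R] = 18.43% − 20.6333% = -2.2033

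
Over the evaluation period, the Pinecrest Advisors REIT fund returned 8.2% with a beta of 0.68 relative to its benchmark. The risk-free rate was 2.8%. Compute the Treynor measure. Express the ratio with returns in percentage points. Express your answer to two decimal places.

7.94

Treynor = (Rp − Rf) / β = (8.2% − 2.8%) / 0.68 = 5.40 / 0.68 = 7.9412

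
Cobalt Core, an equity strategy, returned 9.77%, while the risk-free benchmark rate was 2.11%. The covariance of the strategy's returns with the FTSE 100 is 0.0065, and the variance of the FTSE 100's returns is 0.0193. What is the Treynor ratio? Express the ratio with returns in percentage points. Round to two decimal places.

β = Cov / Var = 0.0065 / 0.0193 = 0.3368
Treynor = (Rp − Rf) / β = (9.77% − 2.11%) / 0.3368 = 7.66 / 0.3368 = 22.7435

22.74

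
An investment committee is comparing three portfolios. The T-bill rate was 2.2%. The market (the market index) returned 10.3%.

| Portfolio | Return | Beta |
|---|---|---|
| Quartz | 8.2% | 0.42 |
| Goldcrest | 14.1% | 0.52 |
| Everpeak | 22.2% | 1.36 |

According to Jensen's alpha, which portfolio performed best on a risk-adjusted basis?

Everpeak

Quartz: α = 8.2% − [2.2% + 0.42 × (10.3% − 2.2%)] = 2.598
Goldcrest: α = 14.1% − [2.2% + 0.52 × (10.3% − 2.2%)] = 7.688
Everpeak: α = 22.2% − [2.2% + 1.36 × (10.3% − 2.2%)] = 8.984
Highest: Everpeak (8.984).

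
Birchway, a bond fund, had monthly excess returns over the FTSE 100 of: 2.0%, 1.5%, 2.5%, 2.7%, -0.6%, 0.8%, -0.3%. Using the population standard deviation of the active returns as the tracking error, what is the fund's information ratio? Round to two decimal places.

1.01

r̄ = (2 + 1.5 + 2.5 + 2.7 − 0.6 + 0.8 − 0.3) / 7 = 1.2286%
Population σ = √[Σ(r − r̄)² / 7] = √[10.3143 / 7] = √1.4735 = 1.2139%
IR = r̄ / tracking error = 1.2286 / 1.2139 = 1.0121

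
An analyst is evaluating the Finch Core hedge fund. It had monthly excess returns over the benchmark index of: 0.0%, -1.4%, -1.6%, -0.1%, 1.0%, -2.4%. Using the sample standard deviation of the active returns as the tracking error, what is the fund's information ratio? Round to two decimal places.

-0.60

Mean return r̄ = -4.50 / 6 = -0.7500%
Σ(r − r̄)² = (0 − (-0.7500))² + (-1.4 − (-0.7500))² + (-1.6 − (-0.7500))² + … = 7.9150
sample σ = √(7.9150 / 5) = √1.5830 = 1.2582%
IR = r̄ / tracking error = -0.7500 / 1.2582 = -0.5961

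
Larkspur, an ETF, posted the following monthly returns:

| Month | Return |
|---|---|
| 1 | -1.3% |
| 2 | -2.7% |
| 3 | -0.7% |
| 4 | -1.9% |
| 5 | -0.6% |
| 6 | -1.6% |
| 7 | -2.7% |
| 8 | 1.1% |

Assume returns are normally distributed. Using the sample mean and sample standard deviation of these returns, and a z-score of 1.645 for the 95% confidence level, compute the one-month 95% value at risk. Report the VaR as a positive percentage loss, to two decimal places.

μ = (-1.3 − 2.7 − 0.7 − 1.9 − 0.6 − 1.6 − 2.7 + 1.1) / 8 = -1.3000%
Σ(r − μ)² = (-1.3 − (-1.3000))² + (-2.7 − (-1.3000))² + … = 10.9800
σ = √[10.9800 / 7] = 1.2524%
VaR = −(μ − z·σ) = −(-1.3000 − 1.645 × 1.2524) = −(-3.3602) = 3.3602%

3.36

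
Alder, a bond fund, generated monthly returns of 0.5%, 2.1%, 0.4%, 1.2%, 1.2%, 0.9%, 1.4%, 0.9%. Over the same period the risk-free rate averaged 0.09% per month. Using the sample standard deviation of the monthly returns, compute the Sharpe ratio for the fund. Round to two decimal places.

r̄ = (0.5 + 2.1 + 0.4 + 1.2 + 1.2 + 0.9 + 1.4 + 0.9) / 8 = 8.60 / 8 = 1.0750%
Sample std dev = √[2.0350 / 7] = 0.5392%
Sharpe = (r̄ − rf) / σ = (1.0750 − 0.09) / 0.5392 = 0.9850 / 0.5392 = 1.8268

1.83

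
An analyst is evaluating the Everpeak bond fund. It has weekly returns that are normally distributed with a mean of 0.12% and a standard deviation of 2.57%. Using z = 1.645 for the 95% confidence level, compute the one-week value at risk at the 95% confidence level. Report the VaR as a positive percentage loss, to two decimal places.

4.11

VaR (as % loss) = −(μ − z·σ) = −(0.12% − 1.645 × 2.57%) = −(-4.10765%) = 4.10765%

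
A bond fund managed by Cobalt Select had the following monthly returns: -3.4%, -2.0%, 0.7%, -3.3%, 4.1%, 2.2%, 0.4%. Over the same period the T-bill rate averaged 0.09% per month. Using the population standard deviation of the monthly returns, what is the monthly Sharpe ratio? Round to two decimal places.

μ = (-3.4 − 2 + 0.7 − 3.3 + 4.1 + 2.2 + 0.4) / 7 = -1.30 / 7 = -0.1857%
Population std dev = √[48.5086 / 7] = 2.6325%
Sharpe = (μ − rf) / σ = (-0.1857 − 0.09) / 2.6325 = -0.2757 / 2.6325 = -0.1047

-0.10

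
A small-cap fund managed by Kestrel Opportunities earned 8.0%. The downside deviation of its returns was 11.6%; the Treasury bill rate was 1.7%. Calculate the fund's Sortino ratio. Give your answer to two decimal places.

0.54

Sortino = (Rp − Rf) / σd = (8.0% − 1.7%) / 11.6% = 6.30% / 11.6% = 0.5431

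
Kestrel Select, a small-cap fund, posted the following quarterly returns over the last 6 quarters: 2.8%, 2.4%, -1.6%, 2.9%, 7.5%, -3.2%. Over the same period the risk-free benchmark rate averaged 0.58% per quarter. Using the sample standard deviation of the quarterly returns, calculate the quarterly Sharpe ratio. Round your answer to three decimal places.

Mean return r̄ = 10.80 / 6 = 1.8000%
Σ(r − r̄)² = 71.6200; sample σ = √(71.6200/5) = 3.7847%
Sharpe = (r̄ − rf) / σ = (1.8000 − 0.58) / 3.7847 = 1.2200 / 3.7847 = 0.3224

0.322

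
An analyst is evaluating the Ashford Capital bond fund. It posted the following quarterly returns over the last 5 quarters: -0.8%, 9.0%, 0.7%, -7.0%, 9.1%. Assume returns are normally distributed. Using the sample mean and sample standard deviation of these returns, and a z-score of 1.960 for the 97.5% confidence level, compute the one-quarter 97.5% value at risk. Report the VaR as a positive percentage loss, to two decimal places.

Mean return r̄ = 11.00 / 5 = 2.2000%
Sample std dev = √[189.7400 / 4] = 6.8873%
VaR = −(r̄ − z·σ) = −(2.2000 − 1.960 × 6.8873) = −(-11.2991) = 11.2991%

11.30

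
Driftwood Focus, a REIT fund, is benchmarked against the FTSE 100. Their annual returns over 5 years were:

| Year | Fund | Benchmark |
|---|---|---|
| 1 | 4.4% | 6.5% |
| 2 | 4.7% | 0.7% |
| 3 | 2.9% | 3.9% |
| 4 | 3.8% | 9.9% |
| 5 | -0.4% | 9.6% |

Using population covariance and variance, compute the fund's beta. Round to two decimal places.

r̄p = 3.0800%,  r̄m = 6.1200%
Cov = Σ(rp − r̄p)(rm − r̄m) / 5 = -3.4536
Var(rm) = Σ(rm − r̄m)² / 5 = 12.1696
β = Cov / Var = -3.4536 / 12.1696 = -0.2838

-0.28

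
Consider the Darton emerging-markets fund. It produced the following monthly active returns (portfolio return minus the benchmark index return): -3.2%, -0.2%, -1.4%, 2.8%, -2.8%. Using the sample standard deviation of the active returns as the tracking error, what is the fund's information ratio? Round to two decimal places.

-0.40

r̄ = (-3.2 − 0.2 − 1.4 + 2.8 − 2.8) / 5 = -4.80 / 5 = -0.9600%
Sample std dev = √[23.3120 / 4] = 2.4141%
IR = r̄ / tracking error = -0.9600 / 2.4141 = -0.3977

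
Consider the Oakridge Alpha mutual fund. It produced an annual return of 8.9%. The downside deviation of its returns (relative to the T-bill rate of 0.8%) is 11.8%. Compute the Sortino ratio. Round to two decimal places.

0.69

Sortino = (Rp − Rf) / σd = (8.9% − 0.8%) / 11.8% = 8.10% / 11.8% = 0.6864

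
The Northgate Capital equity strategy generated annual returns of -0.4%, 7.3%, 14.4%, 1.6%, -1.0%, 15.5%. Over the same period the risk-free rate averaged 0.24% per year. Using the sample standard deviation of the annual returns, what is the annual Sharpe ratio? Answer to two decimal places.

0.81

μ = (-0.4 + 7.3 + 14.4 + 1.6 − 1 + 15.5) / 6 = 37.40 / 6 = 6.2333%
Sample std dev = √[271.4933 / 5] = 7.3688%
Sharpe = (μ − rf) / σ = (6.2333 − 0.24) / 7.3688 = 5.9933 / 7.3688 = 0.8133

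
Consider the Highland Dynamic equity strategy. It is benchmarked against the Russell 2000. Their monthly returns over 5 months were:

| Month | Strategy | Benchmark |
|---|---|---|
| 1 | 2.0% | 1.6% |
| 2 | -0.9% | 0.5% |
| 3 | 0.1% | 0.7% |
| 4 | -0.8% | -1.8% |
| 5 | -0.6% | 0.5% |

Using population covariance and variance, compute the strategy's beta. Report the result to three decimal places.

r̄p = -0.0400%,  r̄m = 0.3000%
Cov = Σ(rp − r̄p)(rm − r̄m) / 5 = 0.8040
Var(rm) = Σ(rm − r̄m)² / 5 = 1.2680
β = Cov / Var = 0.8040 / 1.2680 = 0.6341

0.634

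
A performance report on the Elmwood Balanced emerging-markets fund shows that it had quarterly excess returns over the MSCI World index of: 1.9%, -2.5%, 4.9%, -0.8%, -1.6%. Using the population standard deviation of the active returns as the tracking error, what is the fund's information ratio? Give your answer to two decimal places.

Mean return r̄ = 1.90 / 5 = 0.3800%
Population σ = √[Σ(r − r̄)² / 5] = √[36.3480 / 5] = √7.2696 = 2.6962%
IR = r̄ / tracking error = 0.3800 / 2.6962 = 0.1409

0.14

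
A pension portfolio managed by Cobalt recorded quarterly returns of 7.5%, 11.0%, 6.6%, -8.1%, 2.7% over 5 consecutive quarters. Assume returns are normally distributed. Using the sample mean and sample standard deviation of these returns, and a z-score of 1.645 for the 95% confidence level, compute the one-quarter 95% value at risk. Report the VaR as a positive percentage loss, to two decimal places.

r̄ = (7.5 + 11 + 6.6 − 8.1 + 2.7) / 5 = 3.9400%
Σ(r − r̄)² = 216.0920; sample σ = √(216.0920/4) = 7.3500%
VaR = −(r̄ − z·σ) = −(3.9400 − 1.645 × 7.3500) = −(-8.1508) = 8.1508%

8.15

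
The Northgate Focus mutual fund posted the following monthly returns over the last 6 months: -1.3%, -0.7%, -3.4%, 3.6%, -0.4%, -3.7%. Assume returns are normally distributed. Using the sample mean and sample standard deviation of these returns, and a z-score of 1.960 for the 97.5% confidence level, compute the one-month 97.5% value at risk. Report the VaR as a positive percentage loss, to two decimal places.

6.15

Mean return μ = -5.90 / 6 = -0.9833%
Σ(r − μ)² = (-1.3 − (-0.9833))² + (-0.7 − (-0.9833))² + … = 34.7483
σ = √[34.7483 / 5] = 2.6362%
VaR = −(μ − z·σ) = −(-0.9833 − 1.960 × 2.6362) = −(-6.1503) = 6.1503%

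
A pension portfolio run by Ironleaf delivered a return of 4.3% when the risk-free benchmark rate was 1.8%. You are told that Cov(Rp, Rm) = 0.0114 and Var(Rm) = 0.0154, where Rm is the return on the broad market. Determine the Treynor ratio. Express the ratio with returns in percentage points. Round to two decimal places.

3.38

β = Cov / Var = 0.0114 / 0.0154 = 0.7403
Treynor = (Rp − Rf) / β = (4.3% − 1.8%) / 0.7403 = 2.50 / 0.7403 = 3.3770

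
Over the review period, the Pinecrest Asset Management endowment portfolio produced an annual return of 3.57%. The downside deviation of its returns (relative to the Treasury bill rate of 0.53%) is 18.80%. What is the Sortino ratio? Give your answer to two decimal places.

0.16

Sortino = (Rp − Rf) / σd = (3.57% − 0.53%) / 18.80% = 3.04% / 18.80% = 0.1617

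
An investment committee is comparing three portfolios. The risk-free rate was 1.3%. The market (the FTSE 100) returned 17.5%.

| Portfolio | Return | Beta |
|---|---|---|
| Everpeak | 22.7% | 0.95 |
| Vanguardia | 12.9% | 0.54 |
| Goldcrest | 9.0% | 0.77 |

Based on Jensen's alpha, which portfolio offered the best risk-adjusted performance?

Everpeak: α = 22.7% − [1.3% + 0.95 × (17.5% − 1.3%)] = 6.010
Vanguardia: α = 12.9% − [1.3% + 0.54 × (17.5% − 1.3%)] = 2.852
Goldcrest: α = 9.0% − [1.3% + 0.77 × (17.5% − 1.3%)] = -4.774
Highest: Everpeak (6.010).

Everpeak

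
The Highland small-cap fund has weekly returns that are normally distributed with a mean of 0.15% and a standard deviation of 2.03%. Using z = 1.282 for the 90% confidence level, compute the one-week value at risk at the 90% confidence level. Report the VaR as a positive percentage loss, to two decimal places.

VaR (as % loss) = −(μ − z·σ) = −(0.15% − 1.282 × 2.03%) = −(-2.45246%) = 2.45246%

2.45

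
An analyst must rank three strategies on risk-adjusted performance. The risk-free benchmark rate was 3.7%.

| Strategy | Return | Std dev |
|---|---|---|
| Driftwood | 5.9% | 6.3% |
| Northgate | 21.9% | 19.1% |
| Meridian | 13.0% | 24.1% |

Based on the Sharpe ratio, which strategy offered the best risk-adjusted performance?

Northgate

Driftwood: Sharpe ratio = (5.9% − 3.7%) / 6.3% = 0.349
Northgate: Sharpe ratio = (21.9% − 3.7%) / 19.1% = 0.953
Meridian: Sharpe ratio = (13.0% − 3.7%) / 24.1% = 0.386
Highest: Northgate (0.953).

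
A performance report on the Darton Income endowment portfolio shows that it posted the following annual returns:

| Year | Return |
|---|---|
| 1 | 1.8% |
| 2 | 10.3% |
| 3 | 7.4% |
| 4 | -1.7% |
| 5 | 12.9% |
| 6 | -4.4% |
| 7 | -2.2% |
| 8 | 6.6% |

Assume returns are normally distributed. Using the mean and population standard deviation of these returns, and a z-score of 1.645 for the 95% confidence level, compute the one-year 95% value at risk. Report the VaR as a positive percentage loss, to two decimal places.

5.95

r̄ = (1.8 + 10.3 + 7.4 − 1.7 + 12.9 − 4.4 − 2.2 + 6.6) / 8 = 3.8375%
Population σ = √[Σ(r − r̄)² / 8] = √[283.3388 / 8] = √35.4174 = 5.9513%
VaR = −(r̄ − z·σ) = −(3.8375 − 1.645 × 5.9513) = −(-5.9524) = 5.9524%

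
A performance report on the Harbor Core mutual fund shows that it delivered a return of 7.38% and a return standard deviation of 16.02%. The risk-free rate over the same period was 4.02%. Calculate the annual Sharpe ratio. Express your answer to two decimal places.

0.21

Sharpe = (Rp − Rf) / σp = (7.38% − 4.02%) / 16.02% = 3.36% / 16.02% = 0.2097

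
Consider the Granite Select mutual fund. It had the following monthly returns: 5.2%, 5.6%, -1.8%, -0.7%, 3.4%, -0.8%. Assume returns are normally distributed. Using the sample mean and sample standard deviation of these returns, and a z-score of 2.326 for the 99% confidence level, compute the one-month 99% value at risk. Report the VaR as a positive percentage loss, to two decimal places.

Mean return r̄ = 10.90 / 6 = 1.8167%
Σ(r − r̄)² = (5.2 − 1.8167)² + (5.6 − 1.8167)² + … = 54.5283
sample σ = √(54.5283 / 5) = √10.9057 = 3.3024%
VaR = −(r̄ − z·σ) = −(1.8167 − 2.326 × 3.3024) = −(-5.8647) = 5.8647%

5.86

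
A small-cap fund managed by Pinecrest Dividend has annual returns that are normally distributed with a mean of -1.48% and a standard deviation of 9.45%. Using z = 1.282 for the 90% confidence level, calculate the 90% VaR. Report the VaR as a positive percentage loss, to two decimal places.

VaR (as % loss) = −(μ − z·σ) = −(-1.48% − 1.282 × 9.45%) = −(-13.5949%) = 13.5949%

13.59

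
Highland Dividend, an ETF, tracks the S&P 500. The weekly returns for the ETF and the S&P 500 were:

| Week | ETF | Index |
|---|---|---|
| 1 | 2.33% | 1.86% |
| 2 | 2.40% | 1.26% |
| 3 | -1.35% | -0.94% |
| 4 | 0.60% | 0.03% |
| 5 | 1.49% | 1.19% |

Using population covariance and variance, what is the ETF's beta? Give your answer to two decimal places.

1.33

r̄p = 1.0940%,  r̄m = 0.6800%
Cov = Σ(rp − r̄p)(rm − r̄m) / 5 = 1.3397
Var(rm) = Σ(rm − r̄m)² / 5 = 1.0072
β = Cov / Var = 1.3397 / 1.0072 = 1.3301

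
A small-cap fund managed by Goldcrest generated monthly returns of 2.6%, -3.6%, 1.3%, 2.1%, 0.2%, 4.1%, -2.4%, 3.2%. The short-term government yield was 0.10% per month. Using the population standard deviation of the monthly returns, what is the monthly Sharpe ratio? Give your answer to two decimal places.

Mean return r̄ = 7.50 / 8 = 0.9375%
Σ(r − r̄)² = (2.6 − 0.9375)² + (-3.6 − 0.9375)² + (1.3 − 0.9375)² + … = 51.6388
population σ = √(51.6388 / 8) = √6.4549 = 2.5406%
Sharpe = (r̄ − rf) / σ = (0.9375 − 0.1) / 2.5406 = 0.8375 / 2.5406 = 0.3296

0.33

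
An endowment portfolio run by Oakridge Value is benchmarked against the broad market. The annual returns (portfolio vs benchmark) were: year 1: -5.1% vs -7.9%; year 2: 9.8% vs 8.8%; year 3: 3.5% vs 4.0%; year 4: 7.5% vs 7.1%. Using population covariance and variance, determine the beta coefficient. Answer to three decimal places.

0.862

r̄p = 3.9250%,  r̄m = 3.0000%
Cov = Σ(rp − r̄p)(rm − r̄m) / 4 = 36.6700
Var(rm) = Σ(rm − r̄m)² / 4 = 42.5650
β = Cov / Var = 36.6700 / 42.5650 = 0.8615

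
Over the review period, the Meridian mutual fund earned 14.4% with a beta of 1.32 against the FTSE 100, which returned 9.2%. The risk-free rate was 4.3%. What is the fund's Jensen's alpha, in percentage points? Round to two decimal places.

3.63

CAPM expected return = Rf + β(Rm − Rf) = 4.3% + 1.32 × (9.2% − 4.3%) = 4.3 + 1.32 × 4.90 = 10.7680%
Jensen's α = Rp − E[R] = 14.4% − 10.7680% = 3.6320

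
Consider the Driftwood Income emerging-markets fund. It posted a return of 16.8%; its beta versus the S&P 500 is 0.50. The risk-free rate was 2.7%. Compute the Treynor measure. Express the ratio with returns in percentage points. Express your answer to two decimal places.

Treynor = (Rp − Rf) / β = (16.8% − 2.7%) / 0.50 = 14.10 / 0.50 = 28.2000

28.20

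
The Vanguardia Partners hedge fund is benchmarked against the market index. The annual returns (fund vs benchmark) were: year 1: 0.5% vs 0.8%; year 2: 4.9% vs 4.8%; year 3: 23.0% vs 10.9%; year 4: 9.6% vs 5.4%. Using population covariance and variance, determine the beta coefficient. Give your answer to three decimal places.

2.288

r̄p = 9.5000%,  r̄m = 5.4750%
Cov = Σ(rp − r̄p)(rm − r̄m) / 4 = 29.6025
Var(rm) = Σ(rm − r̄m)² / 4 = 12.9369
β = Cov / Var = 29.6025 / 12.9369 = 2.2882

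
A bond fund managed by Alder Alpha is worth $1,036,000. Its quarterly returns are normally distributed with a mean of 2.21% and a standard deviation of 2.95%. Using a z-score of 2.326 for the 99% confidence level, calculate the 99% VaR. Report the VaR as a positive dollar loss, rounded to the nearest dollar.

Return at the 99% tail: μ − z·σ = 2.21% − 2.326 × 2.95% = 2.21 − 6.8617 = -4.6517%
VaR = −(-4.6517%) × $1,036,000 = 4.6517% × $1,036,000 = $48,192

$48,192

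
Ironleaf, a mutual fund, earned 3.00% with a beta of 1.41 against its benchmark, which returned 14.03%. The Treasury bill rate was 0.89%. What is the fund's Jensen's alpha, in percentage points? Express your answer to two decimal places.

CAPM expected return = Rf + β(Rm − Rf) = 0.89% + 1.41 × (14.03% − 0.89%) = 0.89 + 1.41 × 13.14 = 19.4174%
Jensen's α = Rp − E[R] = 3.00% − 19.4174% = -16.4174

-16.42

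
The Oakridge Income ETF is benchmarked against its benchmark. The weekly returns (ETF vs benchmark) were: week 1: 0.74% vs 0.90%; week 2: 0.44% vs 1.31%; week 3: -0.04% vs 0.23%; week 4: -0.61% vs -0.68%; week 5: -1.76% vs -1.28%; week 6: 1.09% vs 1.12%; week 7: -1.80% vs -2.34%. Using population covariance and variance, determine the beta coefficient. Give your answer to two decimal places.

r̄p = -0.2771%,  r̄m = -0.1057%
Cov = Σ(rp − r̄p)(rm − r̄m) / 7 = 1.3041
Var(rm) = Σ(rm − r̄m)² / 7 = 1.6188
β = Cov / Var = 1.3041 / 1.6188 = 0.8056

0.81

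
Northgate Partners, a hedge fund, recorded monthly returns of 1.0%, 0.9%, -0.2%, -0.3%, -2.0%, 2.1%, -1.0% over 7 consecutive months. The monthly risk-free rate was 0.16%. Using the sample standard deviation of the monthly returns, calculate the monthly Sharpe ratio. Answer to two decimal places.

Mean return r̄ = 0.50 / 7 = 0.0714%
Sample σ = √[Σ(r − r̄)² / 6] = √[11.3143 / 6] = √1.8857 = 1.3732%
Sharpe = (r̄ − rf) / σ = (0.0714 − 0.16) / 1.3732 = -0.0886 / 1.3732 = -0.0645

-0.06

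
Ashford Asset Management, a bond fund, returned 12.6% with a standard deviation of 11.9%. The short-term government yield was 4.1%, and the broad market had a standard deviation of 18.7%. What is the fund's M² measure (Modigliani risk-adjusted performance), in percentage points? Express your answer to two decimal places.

17.46

Sharpe = (Rp − Rf) / σp = (12.6% − 4.1%) / 11.9% = 0.7143
M² = Rf + Sharpe × σm = 4.1% + 0.7143 × 18.7% = 17.4574%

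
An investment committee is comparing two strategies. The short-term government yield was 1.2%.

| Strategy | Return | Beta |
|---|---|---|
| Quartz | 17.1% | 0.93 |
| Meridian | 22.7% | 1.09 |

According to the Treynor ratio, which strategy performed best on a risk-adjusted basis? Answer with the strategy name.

Meridian

Quartz: Treynor = (17.1% − 1.2%) / 0.93 = 17.097
Meridian: Treynor = (22.7% − 1.2%) / 1.09 = 19.725
Highest: Meridian (19.725).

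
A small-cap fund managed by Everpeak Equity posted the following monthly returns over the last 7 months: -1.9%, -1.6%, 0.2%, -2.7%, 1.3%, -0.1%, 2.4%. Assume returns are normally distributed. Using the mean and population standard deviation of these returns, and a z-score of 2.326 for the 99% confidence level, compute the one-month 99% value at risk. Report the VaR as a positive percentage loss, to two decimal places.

r̄ = (-1.9 − 1.6 + 0.2 − 2.7 + 1.3 − 0.1 + 2.4) / 7 = -2.40 / 7 = -0.3429%
Σ(r − r̄)² = (-1.9 − (-0.3429))² + (-1.6 − (-0.3429))² + (0.2 − (-0.3429))² + … = 20.1371
σ = √[20.1371 / 7] = 1.6961%
VaR = −(r̄ − z·σ) = −(-0.3429 − 2.326 × 1.6961) = −(-4.2880) = 4.2880%

4.29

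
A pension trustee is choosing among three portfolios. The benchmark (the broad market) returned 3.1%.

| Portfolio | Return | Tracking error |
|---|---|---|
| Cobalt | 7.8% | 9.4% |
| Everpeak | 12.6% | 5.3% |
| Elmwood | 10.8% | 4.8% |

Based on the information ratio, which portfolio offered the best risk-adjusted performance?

Cobalt: IR = (7.8% − 3.1%) / 9.4% = 0.500
Everpeak: IR = (12.6% − 3.1%) / 5.3% = 1.792
Elmwood: IR = (10.8% − 3.1%) / 4.8% = 1.604
Highest: Everpeak (1.792).

Everpeak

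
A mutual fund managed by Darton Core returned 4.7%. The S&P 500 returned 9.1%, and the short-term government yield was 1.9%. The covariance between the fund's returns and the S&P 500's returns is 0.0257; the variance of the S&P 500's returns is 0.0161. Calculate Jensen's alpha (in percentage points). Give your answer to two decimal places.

-8.69

β = Cov / Var = 0.0257 / 0.0161 = 1.5963
E[R] = Rf + β(Rm − Rf) = 1.9% + 1.5963 × (9.1% − 1.9%) = 13.3934%
α = Rp − E[R] = 4.7% − 13.3934% = -8.6934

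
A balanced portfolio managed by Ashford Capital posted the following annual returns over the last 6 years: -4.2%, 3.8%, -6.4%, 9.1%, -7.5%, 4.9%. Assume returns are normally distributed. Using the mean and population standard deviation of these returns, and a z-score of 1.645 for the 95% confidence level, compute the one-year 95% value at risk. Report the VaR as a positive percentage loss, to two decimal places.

r̄ = (-4.2 + 3.8 − 6.4 + 9.1 − 7.5 + 4.9) / 6 = -0.0500%
Σ(r − r̄)² = (-4.2 − (-0.0500))² + (3.8 − (-0.0500))² + (-6.4 − (-0.0500))² + … = 236.0950
σ = √[236.0950 / 6] = 6.2729%
VaR = −(r̄ − z·σ) = −(-0.0500 − 1.645 × 6.2729) = −(-10.3689) = 10.3689%

10.37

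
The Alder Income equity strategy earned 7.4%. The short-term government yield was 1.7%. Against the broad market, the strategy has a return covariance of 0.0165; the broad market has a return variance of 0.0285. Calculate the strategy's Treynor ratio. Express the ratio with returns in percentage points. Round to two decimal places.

9.85

β = Cov / Var = 0.0165 / 0.0285 = 0.5789
Treynor = (Rp − Rf) / β = (7.4% − 1.7%) / 0.5789 = 5.70 / 0.5789 = 9.8463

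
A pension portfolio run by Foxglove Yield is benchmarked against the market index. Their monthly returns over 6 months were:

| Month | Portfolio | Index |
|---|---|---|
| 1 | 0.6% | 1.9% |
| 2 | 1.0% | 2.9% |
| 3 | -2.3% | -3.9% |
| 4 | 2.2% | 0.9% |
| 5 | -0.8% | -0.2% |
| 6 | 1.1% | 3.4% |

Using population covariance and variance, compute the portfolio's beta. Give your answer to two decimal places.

r̄p = 0.3000%,  r̄m = 0.8333%
Cov = Σ(rp − r̄p)(rm − r̄m) / 6 = 2.8983
Var(rm) = Σ(rm − r̄m)² / 6 = 5.9122
β = Cov / Var = 2.8983 / 5.9122 = 0.4902

0.49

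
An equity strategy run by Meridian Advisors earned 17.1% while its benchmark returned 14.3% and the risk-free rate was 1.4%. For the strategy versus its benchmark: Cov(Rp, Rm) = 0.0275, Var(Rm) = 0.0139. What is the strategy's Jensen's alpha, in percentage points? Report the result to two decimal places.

β = Cov / Var = 0.0275 / 0.0139 = 1.9784
E[R] = Rf + β(Rm − Rf) = 1.4% + 1.9784 × (14.3% − 1.4%) = 26.9214%
α = Rp − E[R] = 17.1% − 26.9214% = -9.8214

-9.82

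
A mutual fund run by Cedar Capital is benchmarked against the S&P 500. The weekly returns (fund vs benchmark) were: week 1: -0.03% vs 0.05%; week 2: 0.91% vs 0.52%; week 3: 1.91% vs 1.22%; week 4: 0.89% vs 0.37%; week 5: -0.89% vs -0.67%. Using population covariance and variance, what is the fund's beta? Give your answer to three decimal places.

r̄p = 0.5580%,  r̄m = 0.2980%
Cov = Σ(rp − r̄p)(rm − r̄m) / 5 = 0.5792
Var(rm) = Σ(rm − r̄m)² / 5 = 0.3806
β = Cov / Var = 0.5792 / 0.3806 = 1.5218

1.522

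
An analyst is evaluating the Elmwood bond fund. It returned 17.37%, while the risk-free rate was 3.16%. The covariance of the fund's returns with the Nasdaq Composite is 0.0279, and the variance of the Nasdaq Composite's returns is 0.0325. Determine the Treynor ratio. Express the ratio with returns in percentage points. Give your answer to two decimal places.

β = Cov / Var = 0.0279 / 0.0325 = 0.8585
Treynor = (Rp − Rf) / β = (17.37% − 3.16%) / 0.8585 = 14.21 / 0.8585 = 16.5521

16.55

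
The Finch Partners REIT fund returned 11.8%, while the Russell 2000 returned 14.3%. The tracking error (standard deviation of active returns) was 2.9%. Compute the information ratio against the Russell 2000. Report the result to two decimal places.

IR = (Rp − Rb) / TE = (11.8% − 14.3%) / 2.9% = -2.50% / 2.9% = -0.8621

-0.86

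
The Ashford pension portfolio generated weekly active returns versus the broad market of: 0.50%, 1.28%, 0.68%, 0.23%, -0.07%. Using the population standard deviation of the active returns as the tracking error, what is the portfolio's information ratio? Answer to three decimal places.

Mean return r̄ = 2.620 / 5 = 0.5240%
Σ(r − r̄)² = (0.5 − 0.5240)² + (1.28 − 0.5240)² + (0.68 − 0.5240)² + … = 1.0357
population σ = √(1.0357 / 5) = √0.2071 = 0.4551%
IR = r̄ / tracking error = 0.5240 / 0.4551 = 1.1514

1.151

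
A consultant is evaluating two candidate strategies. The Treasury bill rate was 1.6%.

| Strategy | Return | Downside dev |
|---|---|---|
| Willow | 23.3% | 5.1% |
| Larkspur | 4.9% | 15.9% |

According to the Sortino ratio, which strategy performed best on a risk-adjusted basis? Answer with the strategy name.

Willow: Sortino ratio = (23.3% − 1.6%) / 5.1% = 4.255
Larkspur: Sortino ratio = (4.9% − 1.6%) / 15.9% = 0.208
Highest: Willow (4.255).

Willow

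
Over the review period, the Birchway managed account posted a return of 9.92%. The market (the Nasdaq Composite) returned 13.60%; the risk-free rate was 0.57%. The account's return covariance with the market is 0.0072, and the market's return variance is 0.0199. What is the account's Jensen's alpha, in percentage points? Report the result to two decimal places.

4.64

β = Cov / Var = 0.0072 / 0.0199 = 0.3618
E[R] = Rf + β(Rm − Rf) = 0.57% + 0.3618 × (13.60% − 0.57%) = 5.2843%
α = Rp − E[R] = 9.92% − 5.2843% = 4.6357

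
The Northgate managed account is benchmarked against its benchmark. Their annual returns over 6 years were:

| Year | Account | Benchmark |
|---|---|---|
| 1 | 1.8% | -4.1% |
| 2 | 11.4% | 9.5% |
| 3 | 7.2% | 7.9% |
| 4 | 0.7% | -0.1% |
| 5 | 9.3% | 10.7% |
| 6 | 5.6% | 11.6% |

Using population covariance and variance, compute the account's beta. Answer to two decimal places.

r̄p = 6.0000%,  r̄m = 5.9167%
Cov = Σ(rp − r̄p)(rm − r̄m) / 6 = 18.2000
Var(rm) = Σ(rm − r̄m)² / 6 = 34.7481
β = Cov / Var = 18.2000 / 34.7481 = 0.5238

0.52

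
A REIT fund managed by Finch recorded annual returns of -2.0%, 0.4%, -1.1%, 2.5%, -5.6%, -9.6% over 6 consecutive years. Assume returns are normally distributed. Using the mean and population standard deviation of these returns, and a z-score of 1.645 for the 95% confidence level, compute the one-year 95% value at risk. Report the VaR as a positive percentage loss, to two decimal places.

9.13

Mean return μ = -15.40 / 6 = -2.5667%
Σ(r − μ)² = (-2 − (-2.5667))² + (0.4 − (-2.5667))² + … = 95.6133
population σ = √(95.6133 / 6) = √15.9356 = 3.9919%
VaR = −(μ − z·σ) = −(-2.5667 − 1.645 × 3.9919) = −(-9.1334) = 9.1334%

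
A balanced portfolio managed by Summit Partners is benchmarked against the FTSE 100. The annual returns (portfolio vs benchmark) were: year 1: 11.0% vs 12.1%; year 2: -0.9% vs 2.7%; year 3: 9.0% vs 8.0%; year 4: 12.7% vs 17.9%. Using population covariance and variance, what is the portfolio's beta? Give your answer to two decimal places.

r̄p = 7.9500%,  r̄m = 10.1750%
Cov = Σ(rp − r̄p)(rm − r̄m) / 4 = 26.6088
Var(rm) = Σ(rm − r̄m)² / 4 = 30.9969
β = Cov / Var = 26.6088 / 30.9969 = 0.8584

0.86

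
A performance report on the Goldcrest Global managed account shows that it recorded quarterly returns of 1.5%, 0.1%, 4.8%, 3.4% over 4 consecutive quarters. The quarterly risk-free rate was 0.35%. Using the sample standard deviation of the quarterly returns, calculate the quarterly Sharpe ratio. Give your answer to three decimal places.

Mean return r̄ = 9.80 / 4 = 2.4500%
Σ(r − r̄)² = (1.5 − 2.4500)² + (0.1 − 2.4500)² + … = 12.8500
sample σ = √(12.8500 / 3) = √4.2833 = 2.0696%
Sharpe = (r̄ − rf) / σ = (2.4500 − 0.35) / 2.0696 = 2.1000 / 2.0696 = 1.0147

1.015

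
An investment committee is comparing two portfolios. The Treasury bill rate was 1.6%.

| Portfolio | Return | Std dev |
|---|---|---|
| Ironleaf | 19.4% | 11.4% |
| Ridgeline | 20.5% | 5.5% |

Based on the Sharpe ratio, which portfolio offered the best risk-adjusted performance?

Ironleaf: Sharpe ratio = (19.4% − 1.6%) / 11.4% = 1.561
Ridgeline: Sharpe ratio = (20.5% − 1.6%) / 5.5% = 3.436
Highest: Ridgeline (3.436).

Ridgeline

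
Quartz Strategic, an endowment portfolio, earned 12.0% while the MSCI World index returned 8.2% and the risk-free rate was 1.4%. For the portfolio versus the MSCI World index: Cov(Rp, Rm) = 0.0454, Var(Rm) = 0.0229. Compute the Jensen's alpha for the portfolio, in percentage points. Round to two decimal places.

-2.88

β = Cov / Var = 0.0454 / 0.0229 = 1.9825
E[R] = Rf + β(Rm − Rf) = 1.4% + 1.9825 × (8.2% − 1.4%) = 14.8810%
α = Rp − E[R] = 12.0% − 14.8810% = -2.8810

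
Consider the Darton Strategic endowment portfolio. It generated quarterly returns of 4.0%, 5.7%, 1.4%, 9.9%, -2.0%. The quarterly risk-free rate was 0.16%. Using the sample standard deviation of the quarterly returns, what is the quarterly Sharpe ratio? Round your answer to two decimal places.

0.81

r̄ = (4 + 5.7 + 1.4 + 9.9 − 2) / 5 = 3.8000%
Sample σ = √[Σ(r − r̄)² / 4] = √[80.2600 / 4] = √20.0650 = 4.4794%
Sharpe = (r̄ − rf) / σ = (3.8000 − 0.16) / 4.4794 = 3.6400 / 4.4794 = 0.8126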